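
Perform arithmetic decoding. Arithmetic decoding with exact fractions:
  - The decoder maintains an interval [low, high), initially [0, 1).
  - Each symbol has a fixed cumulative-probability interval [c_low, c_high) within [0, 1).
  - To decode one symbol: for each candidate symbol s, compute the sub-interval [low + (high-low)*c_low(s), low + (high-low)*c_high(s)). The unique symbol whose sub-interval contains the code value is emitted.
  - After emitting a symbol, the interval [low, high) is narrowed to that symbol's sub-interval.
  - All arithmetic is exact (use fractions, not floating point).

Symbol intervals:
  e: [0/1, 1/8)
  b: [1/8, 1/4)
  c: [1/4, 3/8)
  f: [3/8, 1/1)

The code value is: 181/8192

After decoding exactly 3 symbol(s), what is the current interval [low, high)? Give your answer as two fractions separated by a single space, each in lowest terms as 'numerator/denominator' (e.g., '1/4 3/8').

Step 1: interval [0/1, 1/1), width = 1/1 - 0/1 = 1/1
  'e': [0/1 + 1/1*0/1, 0/1 + 1/1*1/8) = [0/1, 1/8) <- contains code 181/8192
  'b': [0/1 + 1/1*1/8, 0/1 + 1/1*1/4) = [1/8, 1/4)
  'c': [0/1 + 1/1*1/4, 0/1 + 1/1*3/8) = [1/4, 3/8)
  'f': [0/1 + 1/1*3/8, 0/1 + 1/1*1/1) = [3/8, 1/1)
  emit 'e', narrow to [0/1, 1/8)
Step 2: interval [0/1, 1/8), width = 1/8 - 0/1 = 1/8
  'e': [0/1 + 1/8*0/1, 0/1 + 1/8*1/8) = [0/1, 1/64)
  'b': [0/1 + 1/8*1/8, 0/1 + 1/8*1/4) = [1/64, 1/32) <- contains code 181/8192
  'c': [0/1 + 1/8*1/4, 0/1 + 1/8*3/8) = [1/32, 3/64)
  'f': [0/1 + 1/8*3/8, 0/1 + 1/8*1/1) = [3/64, 1/8)
  emit 'b', narrow to [1/64, 1/32)
Step 3: interval [1/64, 1/32), width = 1/32 - 1/64 = 1/64
  'e': [1/64 + 1/64*0/1, 1/64 + 1/64*1/8) = [1/64, 9/512)
  'b': [1/64 + 1/64*1/8, 1/64 + 1/64*1/4) = [9/512, 5/256)
  'c': [1/64 + 1/64*1/4, 1/64 + 1/64*3/8) = [5/256, 11/512)
  'f': [1/64 + 1/64*3/8, 1/64 + 1/64*1/1) = [11/512, 1/32) <- contains code 181/8192
  emit 'f', narrow to [11/512, 1/32)

Answer: 11/512 1/32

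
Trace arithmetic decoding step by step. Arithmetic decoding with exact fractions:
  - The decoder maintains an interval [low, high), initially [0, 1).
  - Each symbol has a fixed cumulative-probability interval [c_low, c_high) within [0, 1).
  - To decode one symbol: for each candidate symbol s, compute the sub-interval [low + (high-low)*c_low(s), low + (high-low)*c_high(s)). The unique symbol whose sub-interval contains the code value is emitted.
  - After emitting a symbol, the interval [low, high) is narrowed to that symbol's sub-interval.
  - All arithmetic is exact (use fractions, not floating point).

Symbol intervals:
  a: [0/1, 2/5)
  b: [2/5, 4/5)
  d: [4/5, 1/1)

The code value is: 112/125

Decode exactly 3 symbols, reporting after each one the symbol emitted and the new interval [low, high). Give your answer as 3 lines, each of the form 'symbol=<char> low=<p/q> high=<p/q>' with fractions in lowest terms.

Answer: symbol=d low=4/5 high=1/1
symbol=b low=22/25 high=24/25
symbol=a low=22/25 high=114/125

Derivation:
Step 1: interval [0/1, 1/1), width = 1/1 - 0/1 = 1/1
  'a': [0/1 + 1/1*0/1, 0/1 + 1/1*2/5) = [0/1, 2/5)
  'b': [0/1 + 1/1*2/5, 0/1 + 1/1*4/5) = [2/5, 4/5)
  'd': [0/1 + 1/1*4/5, 0/1 + 1/1*1/1) = [4/5, 1/1) <- contains code 112/125
  emit 'd', narrow to [4/5, 1/1)
Step 2: interval [4/5, 1/1), width = 1/1 - 4/5 = 1/5
  'a': [4/5 + 1/5*0/1, 4/5 + 1/5*2/5) = [4/5, 22/25)
  'b': [4/5 + 1/5*2/5, 4/5 + 1/5*4/5) = [22/25, 24/25) <- contains code 112/125
  'd': [4/5 + 1/5*4/5, 4/5 + 1/5*1/1) = [24/25, 1/1)
  emit 'b', narrow to [22/25, 24/25)
Step 3: interval [22/25, 24/25), width = 24/25 - 22/25 = 2/25
  'a': [22/25 + 2/25*0/1, 22/25 + 2/25*2/5) = [22/25, 114/125) <- contains code 112/125
  'b': [22/25 + 2/25*2/5, 22/25 + 2/25*4/5) = [114/125, 118/125)
  'd': [22/25 + 2/25*4/5, 22/25 + 2/25*1/1) = [118/125, 24/25)
  emit 'a', narrow to [22/25, 114/125)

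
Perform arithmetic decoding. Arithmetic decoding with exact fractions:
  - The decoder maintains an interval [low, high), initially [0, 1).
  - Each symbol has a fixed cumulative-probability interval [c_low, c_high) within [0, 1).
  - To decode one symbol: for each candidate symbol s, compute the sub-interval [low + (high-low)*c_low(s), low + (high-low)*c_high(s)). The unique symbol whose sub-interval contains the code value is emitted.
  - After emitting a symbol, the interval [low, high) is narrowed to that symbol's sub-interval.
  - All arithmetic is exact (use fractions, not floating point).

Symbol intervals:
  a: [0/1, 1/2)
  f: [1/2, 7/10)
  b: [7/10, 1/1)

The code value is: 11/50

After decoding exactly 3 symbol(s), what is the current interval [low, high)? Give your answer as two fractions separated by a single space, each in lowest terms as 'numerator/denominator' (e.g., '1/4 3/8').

Answer: 7/40 1/4

Derivation:
Step 1: interval [0/1, 1/1), width = 1/1 - 0/1 = 1/1
  'a': [0/1 + 1/1*0/1, 0/1 + 1/1*1/2) = [0/1, 1/2) <- contains code 11/50
  'f': [0/1 + 1/1*1/2, 0/1 + 1/1*7/10) = [1/2, 7/10)
  'b': [0/1 + 1/1*7/10, 0/1 + 1/1*1/1) = [7/10, 1/1)
  emit 'a', narrow to [0/1, 1/2)
Step 2: interval [0/1, 1/2), width = 1/2 - 0/1 = 1/2
  'a': [0/1 + 1/2*0/1, 0/1 + 1/2*1/2) = [0/1, 1/4) <- contains code 11/50
  'f': [0/1 + 1/2*1/2, 0/1 + 1/2*7/10) = [1/4, 7/20)
  'b': [0/1 + 1/2*7/10, 0/1 + 1/2*1/1) = [7/20, 1/2)
  emit 'a', narrow to [0/1, 1/4)
Step 3: interval [0/1, 1/4), width = 1/4 - 0/1 = 1/4
  'a': [0/1 + 1/4*0/1, 0/1 + 1/4*1/2) = [0/1, 1/8)
  'f': [0/1 + 1/4*1/2, 0/1 + 1/4*7/10) = [1/8, 7/40)
  'b': [0/1 + 1/4*7/10, 0/1 + 1/4*1/1) = [7/40, 1/4) <- contains code 11/50
  emit 'b', narrow to [7/40, 1/4)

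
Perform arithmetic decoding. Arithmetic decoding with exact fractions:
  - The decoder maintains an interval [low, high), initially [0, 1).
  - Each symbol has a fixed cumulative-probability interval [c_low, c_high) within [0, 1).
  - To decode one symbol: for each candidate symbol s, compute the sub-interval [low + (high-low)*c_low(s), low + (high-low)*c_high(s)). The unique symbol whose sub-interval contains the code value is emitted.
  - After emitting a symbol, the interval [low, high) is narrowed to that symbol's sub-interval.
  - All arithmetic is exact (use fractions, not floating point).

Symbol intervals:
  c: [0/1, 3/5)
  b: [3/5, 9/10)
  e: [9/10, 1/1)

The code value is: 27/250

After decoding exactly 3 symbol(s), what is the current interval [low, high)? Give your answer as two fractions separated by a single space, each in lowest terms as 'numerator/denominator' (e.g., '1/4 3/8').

Step 1: interval [0/1, 1/1), width = 1/1 - 0/1 = 1/1
  'c': [0/1 + 1/1*0/1, 0/1 + 1/1*3/5) = [0/1, 3/5) <- contains code 27/250
  'b': [0/1 + 1/1*3/5, 0/1 + 1/1*9/10) = [3/5, 9/10)
  'e': [0/1 + 1/1*9/10, 0/1 + 1/1*1/1) = [9/10, 1/1)
  emit 'c', narrow to [0/1, 3/5)
Step 2: interval [0/1, 3/5), width = 3/5 - 0/1 = 3/5
  'c': [0/1 + 3/5*0/1, 0/1 + 3/5*3/5) = [0/1, 9/25) <- contains code 27/250
  'b': [0/1 + 3/5*3/5, 0/1 + 3/5*9/10) = [9/25, 27/50)
  'e': [0/1 + 3/5*9/10, 0/1 + 3/5*1/1) = [27/50, 3/5)
  emit 'c', narrow to [0/1, 9/25)
Step 3: interval [0/1, 9/25), width = 9/25 - 0/1 = 9/25
  'c': [0/1 + 9/25*0/1, 0/1 + 9/25*3/5) = [0/1, 27/125) <- contains code 27/250
  'b': [0/1 + 9/25*3/5, 0/1 + 9/25*9/10) = [27/125, 81/250)
  'e': [0/1 + 9/25*9/10, 0/1 + 9/25*1/1) = [81/250, 9/25)
  emit 'c', narrow to [0/1, 27/125)

Answer: 0/1 27/125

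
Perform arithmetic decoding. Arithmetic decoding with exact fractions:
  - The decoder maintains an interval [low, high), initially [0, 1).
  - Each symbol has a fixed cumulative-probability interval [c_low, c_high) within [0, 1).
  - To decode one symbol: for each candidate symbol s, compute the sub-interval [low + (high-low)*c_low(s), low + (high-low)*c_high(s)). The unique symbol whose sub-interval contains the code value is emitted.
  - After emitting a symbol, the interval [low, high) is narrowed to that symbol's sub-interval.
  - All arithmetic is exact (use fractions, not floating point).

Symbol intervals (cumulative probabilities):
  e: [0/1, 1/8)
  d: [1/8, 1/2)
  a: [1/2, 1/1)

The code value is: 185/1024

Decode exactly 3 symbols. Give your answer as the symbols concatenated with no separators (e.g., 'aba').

Step 1: interval [0/1, 1/1), width = 1/1 - 0/1 = 1/1
  'e': [0/1 + 1/1*0/1, 0/1 + 1/1*1/8) = [0/1, 1/8)
  'd': [0/1 + 1/1*1/8, 0/1 + 1/1*1/2) = [1/8, 1/2) <- contains code 185/1024
  'a': [0/1 + 1/1*1/2, 0/1 + 1/1*1/1) = [1/2, 1/1)
  emit 'd', narrow to [1/8, 1/2)
Step 2: interval [1/8, 1/2), width = 1/2 - 1/8 = 3/8
  'e': [1/8 + 3/8*0/1, 1/8 + 3/8*1/8) = [1/8, 11/64)
  'd': [1/8 + 3/8*1/8, 1/8 + 3/8*1/2) = [11/64, 5/16) <- contains code 185/1024
  'a': [1/8 + 3/8*1/2, 1/8 + 3/8*1/1) = [5/16, 1/2)
  emit 'd', narrow to [11/64, 5/16)
Step 3: interval [11/64, 5/16), width = 5/16 - 11/64 = 9/64
  'e': [11/64 + 9/64*0/1, 11/64 + 9/64*1/8) = [11/64, 97/512) <- contains code 185/1024
  'd': [11/64 + 9/64*1/8, 11/64 + 9/64*1/2) = [97/512, 31/128)
  'a': [11/64 + 9/64*1/2, 11/64 + 9/64*1/1) = [31/128, 5/16)
  emit 'e', narrow to [11/64, 97/512)

Answer: dde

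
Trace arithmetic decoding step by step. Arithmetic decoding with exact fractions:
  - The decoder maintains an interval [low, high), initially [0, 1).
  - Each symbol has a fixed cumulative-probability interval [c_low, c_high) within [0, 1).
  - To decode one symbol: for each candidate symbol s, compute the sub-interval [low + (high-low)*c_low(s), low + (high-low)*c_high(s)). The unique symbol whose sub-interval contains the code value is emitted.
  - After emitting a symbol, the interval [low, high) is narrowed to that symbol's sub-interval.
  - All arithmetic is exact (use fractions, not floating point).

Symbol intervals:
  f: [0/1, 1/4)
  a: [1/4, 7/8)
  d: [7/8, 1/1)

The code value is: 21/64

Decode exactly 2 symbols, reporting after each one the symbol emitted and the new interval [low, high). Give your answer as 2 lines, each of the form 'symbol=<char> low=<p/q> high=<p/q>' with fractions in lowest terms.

Answer: symbol=a low=1/4 high=7/8
symbol=f low=1/4 high=13/32

Derivation:
Step 1: interval [0/1, 1/1), width = 1/1 - 0/1 = 1/1
  'f': [0/1 + 1/1*0/1, 0/1 + 1/1*1/4) = [0/1, 1/4)
  'a': [0/1 + 1/1*1/4, 0/1 + 1/1*7/8) = [1/4, 7/8) <- contains code 21/64
  'd': [0/1 + 1/1*7/8, 0/1 + 1/1*1/1) = [7/8, 1/1)
  emit 'a', narrow to [1/4, 7/8)
Step 2: interval [1/4, 7/8), width = 7/8 - 1/4 = 5/8
  'f': [1/4 + 5/8*0/1, 1/4 + 5/8*1/4) = [1/4, 13/32) <- contains code 21/64
  'a': [1/4 + 5/8*1/4, 1/4 + 5/8*7/8) = [13/32, 51/64)
  'd': [1/4 + 5/8*7/8, 1/4 + 5/8*1/1) = [51/64, 7/8)
  emit 'f', narrow to [1/4, 13/32)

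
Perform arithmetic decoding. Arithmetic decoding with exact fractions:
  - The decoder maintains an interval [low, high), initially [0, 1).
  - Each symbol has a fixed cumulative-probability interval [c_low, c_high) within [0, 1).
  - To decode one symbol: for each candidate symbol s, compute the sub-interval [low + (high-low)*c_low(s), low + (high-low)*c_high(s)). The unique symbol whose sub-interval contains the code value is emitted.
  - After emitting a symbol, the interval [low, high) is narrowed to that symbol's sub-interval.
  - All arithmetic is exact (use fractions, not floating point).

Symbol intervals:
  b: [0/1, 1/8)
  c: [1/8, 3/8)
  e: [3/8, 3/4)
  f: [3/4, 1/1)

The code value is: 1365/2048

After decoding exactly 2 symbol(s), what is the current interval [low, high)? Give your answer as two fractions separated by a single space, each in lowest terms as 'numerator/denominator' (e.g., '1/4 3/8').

Step 1: interval [0/1, 1/1), width = 1/1 - 0/1 = 1/1
  'b': [0/1 + 1/1*0/1, 0/1 + 1/1*1/8) = [0/1, 1/8)
  'c': [0/1 + 1/1*1/8, 0/1 + 1/1*3/8) = [1/8, 3/8)
  'e': [0/1 + 1/1*3/8, 0/1 + 1/1*3/4) = [3/8, 3/4) <- contains code 1365/2048
  'f': [0/1 + 1/1*3/4, 0/1 + 1/1*1/1) = [3/4, 1/1)
  emit 'e', narrow to [3/8, 3/4)
Step 2: interval [3/8, 3/4), width = 3/4 - 3/8 = 3/8
  'b': [3/8 + 3/8*0/1, 3/8 + 3/8*1/8) = [3/8, 27/64)
  'c': [3/8 + 3/8*1/8, 3/8 + 3/8*3/8) = [27/64, 33/64)
  'e': [3/8 + 3/8*3/8, 3/8 + 3/8*3/4) = [33/64, 21/32)
  'f': [3/8 + 3/8*3/4, 3/8 + 3/8*1/1) = [21/32, 3/4) <- contains code 1365/2048
  emit 'f', narrow to [21/32, 3/4)

Answer: 21/32 3/4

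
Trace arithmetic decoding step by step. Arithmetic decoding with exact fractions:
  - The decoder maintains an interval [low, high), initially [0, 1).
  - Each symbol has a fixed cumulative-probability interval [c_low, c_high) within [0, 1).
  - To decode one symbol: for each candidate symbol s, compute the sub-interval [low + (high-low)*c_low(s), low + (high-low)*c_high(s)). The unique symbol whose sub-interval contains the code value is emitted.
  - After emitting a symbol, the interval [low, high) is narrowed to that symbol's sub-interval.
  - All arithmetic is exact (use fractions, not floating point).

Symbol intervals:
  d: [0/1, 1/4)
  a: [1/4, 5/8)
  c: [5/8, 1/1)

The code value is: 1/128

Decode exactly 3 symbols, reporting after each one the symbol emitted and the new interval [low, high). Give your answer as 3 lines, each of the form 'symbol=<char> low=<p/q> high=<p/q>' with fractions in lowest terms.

Answer: symbol=d low=0/1 high=1/4
symbol=d low=0/1 high=1/16
symbol=d low=0/1 high=1/64

Derivation:
Step 1: interval [0/1, 1/1), width = 1/1 - 0/1 = 1/1
  'd': [0/1 + 1/1*0/1, 0/1 + 1/1*1/4) = [0/1, 1/4) <- contains code 1/128
  'a': [0/1 + 1/1*1/4, 0/1 + 1/1*5/8) = [1/4, 5/8)
  'c': [0/1 + 1/1*5/8, 0/1 + 1/1*1/1) = [5/8, 1/1)
  emit 'd', narrow to [0/1, 1/4)
Step 2: interval [0/1, 1/4), width = 1/4 - 0/1 = 1/4
  'd': [0/1 + 1/4*0/1, 0/1 + 1/4*1/4) = [0/1, 1/16) <- contains code 1/128
  'a': [0/1 + 1/4*1/4, 0/1 + 1/4*5/8) = [1/16, 5/32)
  'c': [0/1 + 1/4*5/8, 0/1 + 1/4*1/1) = [5/32, 1/4)
  emit 'd', narrow to [0/1, 1/16)
Step 3: interval [0/1, 1/16), width = 1/16 - 0/1 = 1/16
  'd': [0/1 + 1/16*0/1, 0/1 + 1/16*1/4) = [0/1, 1/64) <- contains code 1/128
  'a': [0/1 + 1/16*1/4, 0/1 + 1/16*5/8) = [1/64, 5/128)
  'c': [0/1 + 1/16*5/8, 0/1 + 1/16*1/1) = [5/128, 1/16)
  emit 'd', narrow to [0/1, 1/64)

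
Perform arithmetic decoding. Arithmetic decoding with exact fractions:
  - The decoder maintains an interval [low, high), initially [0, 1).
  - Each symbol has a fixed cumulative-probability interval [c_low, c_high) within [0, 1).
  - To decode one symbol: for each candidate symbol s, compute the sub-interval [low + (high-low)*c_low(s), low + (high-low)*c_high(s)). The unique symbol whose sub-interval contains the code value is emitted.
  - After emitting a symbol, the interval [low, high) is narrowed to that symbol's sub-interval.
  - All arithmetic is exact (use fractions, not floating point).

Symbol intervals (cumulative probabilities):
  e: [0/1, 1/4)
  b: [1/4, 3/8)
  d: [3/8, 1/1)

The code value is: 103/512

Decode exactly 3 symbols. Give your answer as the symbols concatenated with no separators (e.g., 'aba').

Step 1: interval [0/1, 1/1), width = 1/1 - 0/1 = 1/1
  'e': [0/1 + 1/1*0/1, 0/1 + 1/1*1/4) = [0/1, 1/4) <- contains code 103/512
  'b': [0/1 + 1/1*1/4, 0/1 + 1/1*3/8) = [1/4, 3/8)
  'd': [0/1 + 1/1*3/8, 0/1 + 1/1*1/1) = [3/8, 1/1)
  emit 'e', narrow to [0/1, 1/4)
Step 2: interval [0/1, 1/4), width = 1/4 - 0/1 = 1/4
  'e': [0/1 + 1/4*0/1, 0/1 + 1/4*1/4) = [0/1, 1/16)
  'b': [0/1 + 1/4*1/4, 0/1 + 1/4*3/8) = [1/16, 3/32)
  'd': [0/1 + 1/4*3/8, 0/1 + 1/4*1/1) = [3/32, 1/4) <- contains code 103/512
  emit 'd', narrow to [3/32, 1/4)
Step 3: interval [3/32, 1/4), width = 1/4 - 3/32 = 5/32
  'e': [3/32 + 5/32*0/1, 3/32 + 5/32*1/4) = [3/32, 17/128)
  'b': [3/32 + 5/32*1/4, 3/32 + 5/32*3/8) = [17/128, 39/256)
  'd': [3/32 + 5/32*3/8, 3/32 + 5/32*1/1) = [39/256, 1/4) <- contains code 103/512
  emit 'd', narrow to [39/256, 1/4)

Answer: edd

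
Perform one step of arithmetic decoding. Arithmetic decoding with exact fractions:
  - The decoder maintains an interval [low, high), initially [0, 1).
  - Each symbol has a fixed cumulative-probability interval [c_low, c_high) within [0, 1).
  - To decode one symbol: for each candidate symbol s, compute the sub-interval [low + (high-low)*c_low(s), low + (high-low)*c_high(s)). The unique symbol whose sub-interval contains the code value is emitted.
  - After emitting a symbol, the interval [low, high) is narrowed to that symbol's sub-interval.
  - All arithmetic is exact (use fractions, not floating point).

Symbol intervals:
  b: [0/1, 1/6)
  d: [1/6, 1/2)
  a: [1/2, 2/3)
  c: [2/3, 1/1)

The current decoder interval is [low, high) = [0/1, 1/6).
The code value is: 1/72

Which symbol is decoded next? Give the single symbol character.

Answer: b

Derivation:
Interval width = high − low = 1/6 − 0/1 = 1/6
Scaled code = (code − low) / width = (1/72 − 0/1) / 1/6 = 1/12
  b: [0/1, 1/6) ← scaled code falls here ✓
  d: [1/6, 1/2) 
  a: [1/2, 2/3) 
  c: [2/3, 1/1) 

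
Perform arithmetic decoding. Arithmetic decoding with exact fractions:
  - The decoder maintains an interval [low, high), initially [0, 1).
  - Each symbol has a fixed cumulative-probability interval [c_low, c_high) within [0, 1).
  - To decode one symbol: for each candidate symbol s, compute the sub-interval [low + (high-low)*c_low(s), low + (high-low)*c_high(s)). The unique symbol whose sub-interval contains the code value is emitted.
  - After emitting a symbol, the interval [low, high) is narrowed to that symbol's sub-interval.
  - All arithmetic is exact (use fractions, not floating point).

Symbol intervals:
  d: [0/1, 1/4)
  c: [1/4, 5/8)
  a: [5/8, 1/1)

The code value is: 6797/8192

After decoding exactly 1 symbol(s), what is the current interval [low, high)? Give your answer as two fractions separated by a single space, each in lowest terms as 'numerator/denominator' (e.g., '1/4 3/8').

Step 1: interval [0/1, 1/1), width = 1/1 - 0/1 = 1/1
  'd': [0/1 + 1/1*0/1, 0/1 + 1/1*1/4) = [0/1, 1/4)
  'c': [0/1 + 1/1*1/4, 0/1 + 1/1*5/8) = [1/4, 5/8)
  'a': [0/1 + 1/1*5/8, 0/1 + 1/1*1/1) = [5/8, 1/1) <- contains code 6797/8192
  emit 'a', narrow to [5/8, 1/1)

Answer: 5/8 1/1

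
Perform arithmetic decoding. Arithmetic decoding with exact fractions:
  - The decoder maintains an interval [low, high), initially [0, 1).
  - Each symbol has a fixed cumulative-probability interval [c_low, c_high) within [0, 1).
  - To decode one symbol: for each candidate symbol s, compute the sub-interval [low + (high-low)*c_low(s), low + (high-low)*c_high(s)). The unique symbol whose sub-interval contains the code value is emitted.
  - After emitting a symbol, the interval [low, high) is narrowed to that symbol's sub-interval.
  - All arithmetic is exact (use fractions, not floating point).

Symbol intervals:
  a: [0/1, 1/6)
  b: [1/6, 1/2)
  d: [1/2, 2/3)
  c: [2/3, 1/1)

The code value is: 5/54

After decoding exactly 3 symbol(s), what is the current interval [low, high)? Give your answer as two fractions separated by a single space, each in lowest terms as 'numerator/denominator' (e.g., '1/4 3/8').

Step 1: interval [0/1, 1/1), width = 1/1 - 0/1 = 1/1
  'a': [0/1 + 1/1*0/1, 0/1 + 1/1*1/6) = [0/1, 1/6) <- contains code 5/54
  'b': [0/1 + 1/1*1/6, 0/1 + 1/1*1/2) = [1/6, 1/2)
  'd': [0/1 + 1/1*1/2, 0/1 + 1/1*2/3) = [1/2, 2/3)
  'c': [0/1 + 1/1*2/3, 0/1 + 1/1*1/1) = [2/3, 1/1)
  emit 'a', narrow to [0/1, 1/6)
Step 2: interval [0/1, 1/6), width = 1/6 - 0/1 = 1/6
  'a': [0/1 + 1/6*0/1, 0/1 + 1/6*1/6) = [0/1, 1/36)
  'b': [0/1 + 1/6*1/6, 0/1 + 1/6*1/2) = [1/36, 1/12)
  'd': [0/1 + 1/6*1/2, 0/1 + 1/6*2/3) = [1/12, 1/9) <- contains code 5/54
  'c': [0/1 + 1/6*2/3, 0/1 + 1/6*1/1) = [1/9, 1/6)
  emit 'd', narrow to [1/12, 1/9)
Step 3: interval [1/12, 1/9), width = 1/9 - 1/12 = 1/36
  'a': [1/12 + 1/36*0/1, 1/12 + 1/36*1/6) = [1/12, 19/216)
  'b': [1/12 + 1/36*1/6, 1/12 + 1/36*1/2) = [19/216, 7/72) <- contains code 5/54
  'd': [1/12 + 1/36*1/2, 1/12 + 1/36*2/3) = [7/72, 11/108)
  'c': [1/12 + 1/36*2/3, 1/12 + 1/36*1/1) = [11/108, 1/9)
  emit 'b', narrow to [19/216, 7/72)

Answer: 19/216 7/72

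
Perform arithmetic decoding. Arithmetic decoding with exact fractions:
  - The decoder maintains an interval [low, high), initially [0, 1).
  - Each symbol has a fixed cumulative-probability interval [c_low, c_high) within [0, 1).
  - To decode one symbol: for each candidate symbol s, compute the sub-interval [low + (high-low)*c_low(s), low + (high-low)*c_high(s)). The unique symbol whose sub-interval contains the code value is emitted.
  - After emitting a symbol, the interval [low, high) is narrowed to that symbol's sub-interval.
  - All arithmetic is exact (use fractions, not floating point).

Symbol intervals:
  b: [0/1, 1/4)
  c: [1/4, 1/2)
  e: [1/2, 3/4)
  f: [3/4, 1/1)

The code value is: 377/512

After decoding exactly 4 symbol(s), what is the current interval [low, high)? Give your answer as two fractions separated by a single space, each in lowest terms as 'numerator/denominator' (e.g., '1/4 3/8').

Step 1: interval [0/1, 1/1), width = 1/1 - 0/1 = 1/1
  'b': [0/1 + 1/1*0/1, 0/1 + 1/1*1/4) = [0/1, 1/4)
  'c': [0/1 + 1/1*1/4, 0/1 + 1/1*1/2) = [1/4, 1/2)
  'e': [0/1 + 1/1*1/2, 0/1 + 1/1*3/4) = [1/2, 3/4) <- contains code 377/512
  'f': [0/1 + 1/1*3/4, 0/1 + 1/1*1/1) = [3/4, 1/1)
  emit 'e', narrow to [1/2, 3/4)
Step 2: interval [1/2, 3/4), width = 3/4 - 1/2 = 1/4
  'b': [1/2 + 1/4*0/1, 1/2 + 1/4*1/4) = [1/2, 9/16)
  'c': [1/2 + 1/4*1/4, 1/2 + 1/4*1/2) = [9/16, 5/8)
  'e': [1/2 + 1/4*1/2, 1/2 + 1/4*3/4) = [5/8, 11/16)
  'f': [1/2 + 1/4*3/4, 1/2 + 1/4*1/1) = [11/16, 3/4) <- contains code 377/512
  emit 'f', narrow to [11/16, 3/4)
Step 3: interval [11/16, 3/4), width = 3/4 - 11/16 = 1/16
  'b': [11/16 + 1/16*0/1, 11/16 + 1/16*1/4) = [11/16, 45/64)
  'c': [11/16 + 1/16*1/4, 11/16 + 1/16*1/2) = [45/64, 23/32)
  'e': [11/16 + 1/16*1/2, 11/16 + 1/16*3/4) = [23/32, 47/64)
  'f': [11/16 + 1/16*3/4, 11/16 + 1/16*1/1) = [47/64, 3/4) <- contains code 377/512
  emit 'f', narrow to [47/64, 3/4)
Step 4: interval [47/64, 3/4), width = 3/4 - 47/64 = 1/64
  'b': [47/64 + 1/64*0/1, 47/64 + 1/64*1/4) = [47/64, 189/256) <- contains code 377/512
  'c': [47/64 + 1/64*1/4, 47/64 + 1/64*1/2) = [189/256, 95/128)
  'e': [47/64 + 1/64*1/2, 47/64 + 1/64*3/4) = [95/128, 191/256)
  'f': [47/64 + 1/64*3/4, 47/64 + 1/64*1/1) = [191/256, 3/4)
  emit 'b', narrow to [47/64, 189/256)

Answer: 47/64 189/256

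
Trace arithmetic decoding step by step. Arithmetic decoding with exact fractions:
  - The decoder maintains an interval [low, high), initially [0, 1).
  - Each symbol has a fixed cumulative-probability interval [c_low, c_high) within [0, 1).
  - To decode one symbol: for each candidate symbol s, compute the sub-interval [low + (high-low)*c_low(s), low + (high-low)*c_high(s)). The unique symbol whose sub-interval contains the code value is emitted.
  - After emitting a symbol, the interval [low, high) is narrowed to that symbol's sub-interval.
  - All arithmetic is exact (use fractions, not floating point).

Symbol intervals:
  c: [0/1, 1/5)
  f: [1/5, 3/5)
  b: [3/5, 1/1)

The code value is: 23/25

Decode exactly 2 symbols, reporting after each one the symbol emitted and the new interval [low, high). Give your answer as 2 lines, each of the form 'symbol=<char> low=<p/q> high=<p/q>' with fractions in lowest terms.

Step 1: interval [0/1, 1/1), width = 1/1 - 0/1 = 1/1
  'c': [0/1 + 1/1*0/1, 0/1 + 1/1*1/5) = [0/1, 1/5)
  'f': [0/1 + 1/1*1/5, 0/1 + 1/1*3/5) = [1/5, 3/5)
  'b': [0/1 + 1/1*3/5, 0/1 + 1/1*1/1) = [3/5, 1/1) <- contains code 23/25
  emit 'b', narrow to [3/5, 1/1)
Step 2: interval [3/5, 1/1), width = 1/1 - 3/5 = 2/5
  'c': [3/5 + 2/5*0/1, 3/5 + 2/5*1/5) = [3/5, 17/25)
  'f': [3/5 + 2/5*1/5, 3/5 + 2/5*3/5) = [17/25, 21/25)
  'b': [3/5 + 2/5*3/5, 3/5 + 2/5*1/1) = [21/25, 1/1) <- contains code 23/25
  emit 'b', narrow to [21/25, 1/1)

Answer: symbol=b low=3/5 high=1/1
symbol=b low=21/25 high=1/1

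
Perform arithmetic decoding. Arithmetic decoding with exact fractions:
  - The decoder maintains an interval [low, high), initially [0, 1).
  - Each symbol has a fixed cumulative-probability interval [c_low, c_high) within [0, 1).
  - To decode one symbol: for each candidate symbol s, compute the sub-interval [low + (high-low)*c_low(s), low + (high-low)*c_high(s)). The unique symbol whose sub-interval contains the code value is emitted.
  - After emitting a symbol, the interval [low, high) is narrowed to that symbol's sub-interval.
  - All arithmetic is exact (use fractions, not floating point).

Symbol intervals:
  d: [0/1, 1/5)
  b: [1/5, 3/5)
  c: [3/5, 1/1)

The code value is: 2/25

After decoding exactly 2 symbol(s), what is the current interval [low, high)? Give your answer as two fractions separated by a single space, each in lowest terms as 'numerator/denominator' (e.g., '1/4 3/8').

Step 1: interval [0/1, 1/1), width = 1/1 - 0/1 = 1/1
  'd': [0/1 + 1/1*0/1, 0/1 + 1/1*1/5) = [0/1, 1/5) <- contains code 2/25
  'b': [0/1 + 1/1*1/5, 0/1 + 1/1*3/5) = [1/5, 3/5)
  'c': [0/1 + 1/1*3/5, 0/1 + 1/1*1/1) = [3/5, 1/1)
  emit 'd', narrow to [0/1, 1/5)
Step 2: interval [0/1, 1/5), width = 1/5 - 0/1 = 1/5
  'd': [0/1 + 1/5*0/1, 0/1 + 1/5*1/5) = [0/1, 1/25)
  'b': [0/1 + 1/5*1/5, 0/1 + 1/5*3/5) = [1/25, 3/25) <- contains code 2/25
  'c': [0/1 + 1/5*3/5, 0/1 + 1/5*1/1) = [3/25, 1/5)
  emit 'b', narrow to [1/25, 3/25)

Answer: 1/25 3/25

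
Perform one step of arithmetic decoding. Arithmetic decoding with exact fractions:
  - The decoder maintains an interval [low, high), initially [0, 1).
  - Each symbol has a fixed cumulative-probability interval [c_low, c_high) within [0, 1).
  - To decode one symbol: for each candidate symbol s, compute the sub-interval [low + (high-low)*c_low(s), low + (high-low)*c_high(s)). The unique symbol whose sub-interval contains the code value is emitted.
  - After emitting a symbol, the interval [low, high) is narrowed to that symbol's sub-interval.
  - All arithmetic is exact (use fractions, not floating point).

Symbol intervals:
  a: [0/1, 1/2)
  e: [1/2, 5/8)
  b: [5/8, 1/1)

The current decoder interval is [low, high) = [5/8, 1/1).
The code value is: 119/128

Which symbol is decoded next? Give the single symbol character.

Answer: b

Derivation:
Interval width = high − low = 1/1 − 5/8 = 3/8
Scaled code = (code − low) / width = (119/128 − 5/8) / 3/8 = 13/16
  a: [0/1, 1/2) 
  e: [1/2, 5/8) 
  b: [5/8, 1/1) ← scaled code falls here ✓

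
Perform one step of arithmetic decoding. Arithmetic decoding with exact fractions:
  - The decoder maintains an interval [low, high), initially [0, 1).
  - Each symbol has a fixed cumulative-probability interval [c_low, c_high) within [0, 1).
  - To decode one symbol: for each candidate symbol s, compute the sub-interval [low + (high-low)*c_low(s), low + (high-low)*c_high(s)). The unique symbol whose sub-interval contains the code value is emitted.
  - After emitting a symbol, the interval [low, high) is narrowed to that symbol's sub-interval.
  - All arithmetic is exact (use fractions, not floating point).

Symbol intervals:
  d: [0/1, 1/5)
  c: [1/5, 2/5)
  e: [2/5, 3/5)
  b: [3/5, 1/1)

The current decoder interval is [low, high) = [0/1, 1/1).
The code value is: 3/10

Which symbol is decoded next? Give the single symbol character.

Interval width = high − low = 1/1 − 0/1 = 1/1
Scaled code = (code − low) / width = (3/10 − 0/1) / 1/1 = 3/10
  d: [0/1, 1/5) 
  c: [1/5, 2/5) ← scaled code falls here ✓
  e: [2/5, 3/5) 
  b: [3/5, 1/1) 

Answer: c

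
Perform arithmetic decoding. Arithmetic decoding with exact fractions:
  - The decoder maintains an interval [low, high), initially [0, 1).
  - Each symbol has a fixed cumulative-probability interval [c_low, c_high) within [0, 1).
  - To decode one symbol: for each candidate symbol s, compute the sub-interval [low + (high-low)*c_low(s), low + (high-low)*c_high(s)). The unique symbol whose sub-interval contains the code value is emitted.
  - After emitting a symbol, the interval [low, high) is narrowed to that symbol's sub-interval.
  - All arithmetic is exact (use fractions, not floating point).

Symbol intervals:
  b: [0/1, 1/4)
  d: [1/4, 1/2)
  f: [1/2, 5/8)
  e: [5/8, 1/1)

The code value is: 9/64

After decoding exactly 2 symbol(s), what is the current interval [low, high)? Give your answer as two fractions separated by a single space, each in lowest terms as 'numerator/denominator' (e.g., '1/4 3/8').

Step 1: interval [0/1, 1/1), width = 1/1 - 0/1 = 1/1
  'b': [0/1 + 1/1*0/1, 0/1 + 1/1*1/4) = [0/1, 1/4) <- contains code 9/64
  'd': [0/1 + 1/1*1/4, 0/1 + 1/1*1/2) = [1/4, 1/2)
  'f': [0/1 + 1/1*1/2, 0/1 + 1/1*5/8) = [1/2, 5/8)
  'e': [0/1 + 1/1*5/8, 0/1 + 1/1*1/1) = [5/8, 1/1)
  emit 'b', narrow to [0/1, 1/4)
Step 2: interval [0/1, 1/4), width = 1/4 - 0/1 = 1/4
  'b': [0/1 + 1/4*0/1, 0/1 + 1/4*1/4) = [0/1, 1/16)
  'd': [0/1 + 1/4*1/4, 0/1 + 1/4*1/2) = [1/16, 1/8)
  'f': [0/1 + 1/4*1/2, 0/1 + 1/4*5/8) = [1/8, 5/32) <- contains code 9/64
  'e': [0/1 + 1/4*5/8, 0/1 + 1/4*1/1) = [5/32, 1/4)
  emit 'f', narrow to [1/8, 5/32)

Answer: 1/8 5/32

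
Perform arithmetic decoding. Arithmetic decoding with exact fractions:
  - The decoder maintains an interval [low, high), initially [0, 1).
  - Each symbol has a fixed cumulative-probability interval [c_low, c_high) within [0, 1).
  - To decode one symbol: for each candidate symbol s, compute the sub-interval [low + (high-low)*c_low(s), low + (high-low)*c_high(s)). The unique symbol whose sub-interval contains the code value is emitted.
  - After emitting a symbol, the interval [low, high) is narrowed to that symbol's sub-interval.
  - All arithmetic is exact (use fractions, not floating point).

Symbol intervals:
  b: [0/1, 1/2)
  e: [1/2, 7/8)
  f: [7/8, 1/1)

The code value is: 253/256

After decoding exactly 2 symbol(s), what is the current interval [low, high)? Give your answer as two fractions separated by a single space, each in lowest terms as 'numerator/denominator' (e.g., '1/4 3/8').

Step 1: interval [0/1, 1/1), width = 1/1 - 0/1 = 1/1
  'b': [0/1 + 1/1*0/1, 0/1 + 1/1*1/2) = [0/1, 1/2)
  'e': [0/1 + 1/1*1/2, 0/1 + 1/1*7/8) = [1/2, 7/8)
  'f': [0/1 + 1/1*7/8, 0/1 + 1/1*1/1) = [7/8, 1/1) <- contains code 253/256
  emit 'f', narrow to [7/8, 1/1)
Step 2: interval [7/8, 1/1), width = 1/1 - 7/8 = 1/8
  'b': [7/8 + 1/8*0/1, 7/8 + 1/8*1/2) = [7/8, 15/16)
  'e': [7/8 + 1/8*1/2, 7/8 + 1/8*7/8) = [15/16, 63/64)
  'f': [7/8 + 1/8*7/8, 7/8 + 1/8*1/1) = [63/64, 1/1) <- contains code 253/256
  emit 'f', narrow to [63/64, 1/1)

Answer: 63/64 1/1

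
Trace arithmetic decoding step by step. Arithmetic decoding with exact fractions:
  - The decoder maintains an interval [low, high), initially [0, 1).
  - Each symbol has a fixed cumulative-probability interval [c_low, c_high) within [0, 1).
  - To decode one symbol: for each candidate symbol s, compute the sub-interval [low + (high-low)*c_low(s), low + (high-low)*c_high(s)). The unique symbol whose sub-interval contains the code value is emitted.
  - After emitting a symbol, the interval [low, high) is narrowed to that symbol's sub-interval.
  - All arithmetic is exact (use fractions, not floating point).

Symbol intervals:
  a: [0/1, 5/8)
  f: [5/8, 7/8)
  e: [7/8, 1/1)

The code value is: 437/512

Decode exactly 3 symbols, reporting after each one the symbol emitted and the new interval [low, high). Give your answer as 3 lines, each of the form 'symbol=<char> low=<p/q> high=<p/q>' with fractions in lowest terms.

Step 1: interval [0/1, 1/1), width = 1/1 - 0/1 = 1/1
  'a': [0/1 + 1/1*0/1, 0/1 + 1/1*5/8) = [0/1, 5/8)
  'f': [0/1 + 1/1*5/8, 0/1 + 1/1*7/8) = [5/8, 7/8) <- contains code 437/512
  'e': [0/1 + 1/1*7/8, 0/1 + 1/1*1/1) = [7/8, 1/1)
  emit 'f', narrow to [5/8, 7/8)
Step 2: interval [5/8, 7/8), width = 7/8 - 5/8 = 1/4
  'a': [5/8 + 1/4*0/1, 5/8 + 1/4*5/8) = [5/8, 25/32)
  'f': [5/8 + 1/4*5/8, 5/8 + 1/4*7/8) = [25/32, 27/32)
  'e': [5/8 + 1/4*7/8, 5/8 + 1/4*1/1) = [27/32, 7/8) <- contains code 437/512
  emit 'e', narrow to [27/32, 7/8)
Step 3: interval [27/32, 7/8), width = 7/8 - 27/32 = 1/32
  'a': [27/32 + 1/32*0/1, 27/32 + 1/32*5/8) = [27/32, 221/256) <- contains code 437/512
  'f': [27/32 + 1/32*5/8, 27/32 + 1/32*7/8) = [221/256, 223/256)
  'e': [27/32 + 1/32*7/8, 27/32 + 1/32*1/1) = [223/256, 7/8)
  emit 'a', narrow to [27/32, 221/256)

Answer: symbol=f low=5/8 high=7/8
symbol=e low=27/32 high=7/8
symbol=a low=27/32 high=221/256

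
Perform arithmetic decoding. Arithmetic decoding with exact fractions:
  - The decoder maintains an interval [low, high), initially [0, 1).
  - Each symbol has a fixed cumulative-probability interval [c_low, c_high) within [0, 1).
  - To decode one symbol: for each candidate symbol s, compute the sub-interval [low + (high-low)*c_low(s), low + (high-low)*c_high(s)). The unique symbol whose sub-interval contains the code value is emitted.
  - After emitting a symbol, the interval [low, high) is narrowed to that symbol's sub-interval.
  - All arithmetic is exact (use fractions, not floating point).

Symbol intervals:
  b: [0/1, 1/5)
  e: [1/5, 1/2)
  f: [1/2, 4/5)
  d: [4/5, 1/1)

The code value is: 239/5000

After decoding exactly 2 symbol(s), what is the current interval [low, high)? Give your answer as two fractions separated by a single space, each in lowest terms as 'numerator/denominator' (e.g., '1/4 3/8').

Step 1: interval [0/1, 1/1), width = 1/1 - 0/1 = 1/1
  'b': [0/1 + 1/1*0/1, 0/1 + 1/1*1/5) = [0/1, 1/5) <- contains code 239/5000
  'e': [0/1 + 1/1*1/5, 0/1 + 1/1*1/2) = [1/5, 1/2)
  'f': [0/1 + 1/1*1/2, 0/1 + 1/1*4/5) = [1/2, 4/5)
  'd': [0/1 + 1/1*4/5, 0/1 + 1/1*1/1) = [4/5, 1/1)
  emit 'b', narrow to [0/1, 1/5)
Step 2: interval [0/1, 1/5), width = 1/5 - 0/1 = 1/5
  'b': [0/1 + 1/5*0/1, 0/1 + 1/5*1/5) = [0/1, 1/25)
  'e': [0/1 + 1/5*1/5, 0/1 + 1/5*1/2) = [1/25, 1/10) <- contains code 239/5000
  'f': [0/1 + 1/5*1/2, 0/1 + 1/5*4/5) = [1/10, 4/25)
  'd': [0/1 + 1/5*4/5, 0/1 + 1/5*1/1) = [4/25, 1/5)
  emit 'e', narrow to [1/25, 1/10)

Answer: 1/25 1/10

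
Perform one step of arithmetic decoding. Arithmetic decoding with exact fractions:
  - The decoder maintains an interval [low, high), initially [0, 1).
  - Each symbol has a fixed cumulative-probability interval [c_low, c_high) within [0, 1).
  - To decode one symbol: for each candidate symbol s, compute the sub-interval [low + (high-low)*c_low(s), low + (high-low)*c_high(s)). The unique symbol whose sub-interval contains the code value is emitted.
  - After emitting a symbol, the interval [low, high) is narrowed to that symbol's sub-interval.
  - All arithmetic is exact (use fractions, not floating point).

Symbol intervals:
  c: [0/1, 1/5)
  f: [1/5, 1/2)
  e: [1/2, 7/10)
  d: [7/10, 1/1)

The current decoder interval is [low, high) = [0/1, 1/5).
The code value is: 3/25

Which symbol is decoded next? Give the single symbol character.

Interval width = high − low = 1/5 − 0/1 = 1/5
Scaled code = (code − low) / width = (3/25 − 0/1) / 1/5 = 3/5
  c: [0/1, 1/5) 
  f: [1/5, 1/2) 
  e: [1/2, 7/10) ← scaled code falls here ✓
  d: [7/10, 1/1) 

Answer: e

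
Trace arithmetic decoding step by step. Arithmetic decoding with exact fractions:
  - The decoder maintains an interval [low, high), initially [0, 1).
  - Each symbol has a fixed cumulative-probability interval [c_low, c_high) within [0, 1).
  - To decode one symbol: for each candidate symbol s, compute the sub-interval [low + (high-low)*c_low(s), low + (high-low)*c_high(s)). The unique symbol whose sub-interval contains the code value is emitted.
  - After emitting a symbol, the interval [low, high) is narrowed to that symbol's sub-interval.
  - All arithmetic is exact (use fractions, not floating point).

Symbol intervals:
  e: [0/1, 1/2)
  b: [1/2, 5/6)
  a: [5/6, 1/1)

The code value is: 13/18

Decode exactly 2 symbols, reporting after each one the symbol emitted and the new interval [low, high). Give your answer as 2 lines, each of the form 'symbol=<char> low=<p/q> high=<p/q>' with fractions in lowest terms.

Step 1: interval [0/1, 1/1), width = 1/1 - 0/1 = 1/1
  'e': [0/1 + 1/1*0/1, 0/1 + 1/1*1/2) = [0/1, 1/2)
  'b': [0/1 + 1/1*1/2, 0/1 + 1/1*5/6) = [1/2, 5/6) <- contains code 13/18
  'a': [0/1 + 1/1*5/6, 0/1 + 1/1*1/1) = [5/6, 1/1)
  emit 'b', narrow to [1/2, 5/6)
Step 2: interval [1/2, 5/6), width = 5/6 - 1/2 = 1/3
  'e': [1/2 + 1/3*0/1, 1/2 + 1/3*1/2) = [1/2, 2/3)
  'b': [1/2 + 1/3*1/2, 1/2 + 1/3*5/6) = [2/3, 7/9) <- contains code 13/18
  'a': [1/2 + 1/3*5/6, 1/2 + 1/3*1/1) = [7/9, 5/6)
  emit 'b', narrow to [2/3, 7/9)

Answer: symbol=b low=1/2 high=5/6
symbol=b low=2/3 high=7/9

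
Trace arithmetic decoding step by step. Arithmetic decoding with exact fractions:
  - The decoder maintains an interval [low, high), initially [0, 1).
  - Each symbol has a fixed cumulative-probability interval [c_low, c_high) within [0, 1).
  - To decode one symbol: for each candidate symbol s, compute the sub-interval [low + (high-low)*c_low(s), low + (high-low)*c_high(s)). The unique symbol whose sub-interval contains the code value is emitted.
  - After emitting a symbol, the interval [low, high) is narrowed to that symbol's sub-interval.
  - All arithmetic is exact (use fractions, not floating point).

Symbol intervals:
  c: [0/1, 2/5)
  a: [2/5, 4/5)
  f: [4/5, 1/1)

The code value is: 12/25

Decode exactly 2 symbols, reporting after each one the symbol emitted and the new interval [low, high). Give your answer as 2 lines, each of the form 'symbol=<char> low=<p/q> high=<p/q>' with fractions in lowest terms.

Step 1: interval [0/1, 1/1), width = 1/1 - 0/1 = 1/1
  'c': [0/1 + 1/1*0/1, 0/1 + 1/1*2/5) = [0/1, 2/5)
  'a': [0/1 + 1/1*2/5, 0/1 + 1/1*4/5) = [2/5, 4/5) <- contains code 12/25
  'f': [0/1 + 1/1*4/5, 0/1 + 1/1*1/1) = [4/5, 1/1)
  emit 'a', narrow to [2/5, 4/5)
Step 2: interval [2/5, 4/5), width = 4/5 - 2/5 = 2/5
  'c': [2/5 + 2/5*0/1, 2/5 + 2/5*2/5) = [2/5, 14/25) <- contains code 12/25
  'a': [2/5 + 2/5*2/5, 2/5 + 2/5*4/5) = [14/25, 18/25)
  'f': [2/5 + 2/5*4/5, 2/5 + 2/5*1/1) = [18/25, 4/5)
  emit 'c', narrow to [2/5, 14/25)

Answer: symbol=a low=2/5 high=4/5
symbol=c low=2/5 high=14/25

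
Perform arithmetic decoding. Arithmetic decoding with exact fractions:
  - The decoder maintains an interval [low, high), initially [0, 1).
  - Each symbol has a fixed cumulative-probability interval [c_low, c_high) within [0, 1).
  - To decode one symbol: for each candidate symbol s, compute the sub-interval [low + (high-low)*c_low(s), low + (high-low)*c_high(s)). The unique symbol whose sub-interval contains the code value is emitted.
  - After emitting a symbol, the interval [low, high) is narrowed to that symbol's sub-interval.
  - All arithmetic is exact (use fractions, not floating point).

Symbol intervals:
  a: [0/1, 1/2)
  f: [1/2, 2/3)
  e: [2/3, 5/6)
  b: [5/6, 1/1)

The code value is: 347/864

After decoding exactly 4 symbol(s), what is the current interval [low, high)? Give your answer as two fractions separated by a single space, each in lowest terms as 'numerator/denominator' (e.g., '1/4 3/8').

Step 1: interval [0/1, 1/1), width = 1/1 - 0/1 = 1/1
  'a': [0/1 + 1/1*0/1, 0/1 + 1/1*1/2) = [0/1, 1/2) <- contains code 347/864
  'f': [0/1 + 1/1*1/2, 0/1 + 1/1*2/3) = [1/2, 2/3)
  'e': [0/1 + 1/1*2/3, 0/1 + 1/1*5/6) = [2/3, 5/6)
  'b': [0/1 + 1/1*5/6, 0/1 + 1/1*1/1) = [5/6, 1/1)
  emit 'a', narrow to [0/1, 1/2)
Step 2: interval [0/1, 1/2), width = 1/2 - 0/1 = 1/2
  'a': [0/1 + 1/2*0/1, 0/1 + 1/2*1/2) = [0/1, 1/4)
  'f': [0/1 + 1/2*1/2, 0/1 + 1/2*2/3) = [1/4, 1/3)
  'e': [0/1 + 1/2*2/3, 0/1 + 1/2*5/6) = [1/3, 5/12) <- contains code 347/864
  'b': [0/1 + 1/2*5/6, 0/1 + 1/2*1/1) = [5/12, 1/2)
  emit 'e', narrow to [1/3, 5/12)
Step 3: interval [1/3, 5/12), width = 5/12 - 1/3 = 1/12
  'a': [1/3 + 1/12*0/1, 1/3 + 1/12*1/2) = [1/3, 3/8)
  'f': [1/3 + 1/12*1/2, 1/3 + 1/12*2/3) = [3/8, 7/18)
  'e': [1/3 + 1/12*2/3, 1/3 + 1/12*5/6) = [7/18, 29/72) <- contains code 347/864
  'b': [1/3 + 1/12*5/6, 1/3 + 1/12*1/1) = [29/72, 5/12)
  emit 'e', narrow to [7/18, 29/72)
Step 4: interval [7/18, 29/72), width = 29/72 - 7/18 = 1/72
  'a': [7/18 + 1/72*0/1, 7/18 + 1/72*1/2) = [7/18, 19/48)
  'f': [7/18 + 1/72*1/2, 7/18 + 1/72*2/3) = [19/48, 43/108)
  'e': [7/18 + 1/72*2/3, 7/18 + 1/72*5/6) = [43/108, 173/432)
  'b': [7/18 + 1/72*5/6, 7/18 + 1/72*1/1) = [173/432, 29/72) <- contains code 347/864
  emit 'b', narrow to [173/432, 29/72)

Answer: 173/432 29/72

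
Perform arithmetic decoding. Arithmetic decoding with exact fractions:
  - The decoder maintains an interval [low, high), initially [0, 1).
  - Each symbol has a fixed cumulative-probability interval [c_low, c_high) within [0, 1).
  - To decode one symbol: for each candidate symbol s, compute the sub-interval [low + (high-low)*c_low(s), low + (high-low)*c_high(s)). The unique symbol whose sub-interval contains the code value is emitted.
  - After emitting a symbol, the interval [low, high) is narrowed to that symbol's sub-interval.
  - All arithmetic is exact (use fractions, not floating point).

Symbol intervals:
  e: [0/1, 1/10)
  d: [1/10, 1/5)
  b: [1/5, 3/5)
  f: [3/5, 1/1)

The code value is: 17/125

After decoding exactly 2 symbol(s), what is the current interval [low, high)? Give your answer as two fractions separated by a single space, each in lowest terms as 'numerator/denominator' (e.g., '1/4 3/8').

Answer: 3/25 4/25

Derivation:
Step 1: interval [0/1, 1/1), width = 1/1 - 0/1 = 1/1
  'e': [0/1 + 1/1*0/1, 0/1 + 1/1*1/10) = [0/1, 1/10)
  'd': [0/1 + 1/1*1/10, 0/1 + 1/1*1/5) = [1/10, 1/5) <- contains code 17/125
  'b': [0/1 + 1/1*1/5, 0/1 + 1/1*3/5) = [1/5, 3/5)
  'f': [0/1 + 1/1*3/5, 0/1 + 1/1*1/1) = [3/5, 1/1)
  emit 'd', narrow to [1/10, 1/5)
Step 2: interval [1/10, 1/5), width = 1/5 - 1/10 = 1/10
  'e': [1/10 + 1/10*0/1, 1/10 + 1/10*1/10) = [1/10, 11/100)
  'd': [1/10 + 1/10*1/10, 1/10 + 1/10*1/5) = [11/100, 3/25)
  'b': [1/10 + 1/10*1/5, 1/10 + 1/10*3/5) = [3/25, 4/25) <- contains code 17/125
  'f': [1/10 + 1/10*3/5, 1/10 + 1/10*1/1) = [4/25, 1/5)
  emit 'b', narrow to [3/25, 4/25)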